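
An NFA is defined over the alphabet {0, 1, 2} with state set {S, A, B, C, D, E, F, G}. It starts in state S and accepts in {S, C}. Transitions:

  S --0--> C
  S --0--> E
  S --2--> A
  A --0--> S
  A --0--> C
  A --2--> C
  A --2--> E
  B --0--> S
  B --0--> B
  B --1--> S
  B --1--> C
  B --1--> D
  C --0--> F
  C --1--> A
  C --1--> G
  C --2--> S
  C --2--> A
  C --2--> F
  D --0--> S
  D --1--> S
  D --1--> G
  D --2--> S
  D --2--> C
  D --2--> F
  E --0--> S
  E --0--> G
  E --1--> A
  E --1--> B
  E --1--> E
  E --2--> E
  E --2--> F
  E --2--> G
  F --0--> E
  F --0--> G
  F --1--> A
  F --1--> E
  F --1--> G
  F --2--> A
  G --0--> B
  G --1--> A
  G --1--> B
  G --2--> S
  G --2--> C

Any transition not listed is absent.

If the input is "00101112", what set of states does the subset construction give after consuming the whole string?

Start in {S}.
Read '0': S→{C, E}; now {C, E}.
Read '0': C→{F}, E→{S, G}; now {S, F, G}.
Read '1': S→∅, F→{A, E, G}, G→{A, B}; now {A, B, E, G}.
Read '0': A→{S, C}, B→{S, B}, E→{S, G}, G→{B}; now {S, B, C, G}.
Read '1': S→∅, B→{S, C, D}, C→{A, G}, G→{A, B}; now {S, A, B, C, D, G}.
Read '1': S→∅, A→∅, B→{S, C, D}, C→{A, G}, D→{S, G}, G→{A, B}; now {S, A, B, C, D, G}.
Read '1': S→∅, A→∅, B→{S, C, D}, C→{A, G}, D→{S, G}, G→{A, B}; now {S, A, B, C, D, G}.
Read '2': S→{A}, A→{C, E}, B→∅, C→{S, A, F}, D→{S, C, F}, G→{S, C}; now {S, A, C, E, F}.

{S, A, C, E, F}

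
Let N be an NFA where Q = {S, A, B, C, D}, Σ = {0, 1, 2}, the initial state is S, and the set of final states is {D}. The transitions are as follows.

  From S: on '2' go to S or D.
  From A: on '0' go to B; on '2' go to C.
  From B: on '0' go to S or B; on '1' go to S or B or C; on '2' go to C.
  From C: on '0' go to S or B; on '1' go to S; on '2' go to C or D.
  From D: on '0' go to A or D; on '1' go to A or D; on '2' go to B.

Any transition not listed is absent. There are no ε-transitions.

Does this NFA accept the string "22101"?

Start in {S}.
Read '2': {S} → {S, D}.
Read '2': {S, D} → {S, B, D}.
Read '1': {S, B, D} → {S, A, B, C, D}.
Read '0': {S, A, B, C, D} → {S, A, B, D}.
Read '1': {S, A, B, D} → {S, A, B, C, D}.
The final set {S, A, B, C, D} contains the accepting state D.

Yes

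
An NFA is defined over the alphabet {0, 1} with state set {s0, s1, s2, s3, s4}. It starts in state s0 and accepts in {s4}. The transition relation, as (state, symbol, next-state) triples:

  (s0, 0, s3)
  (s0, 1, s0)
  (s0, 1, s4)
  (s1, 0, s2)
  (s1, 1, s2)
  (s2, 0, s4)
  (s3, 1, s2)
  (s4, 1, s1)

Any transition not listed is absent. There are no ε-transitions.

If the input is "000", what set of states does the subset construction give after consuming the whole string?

Start in {s0}.
Read '0': s0→{s3}; now {s3}.
Read '0': s3→∅; now ∅.
The set is empty and remains empty for the remaining 1 symbol.

∅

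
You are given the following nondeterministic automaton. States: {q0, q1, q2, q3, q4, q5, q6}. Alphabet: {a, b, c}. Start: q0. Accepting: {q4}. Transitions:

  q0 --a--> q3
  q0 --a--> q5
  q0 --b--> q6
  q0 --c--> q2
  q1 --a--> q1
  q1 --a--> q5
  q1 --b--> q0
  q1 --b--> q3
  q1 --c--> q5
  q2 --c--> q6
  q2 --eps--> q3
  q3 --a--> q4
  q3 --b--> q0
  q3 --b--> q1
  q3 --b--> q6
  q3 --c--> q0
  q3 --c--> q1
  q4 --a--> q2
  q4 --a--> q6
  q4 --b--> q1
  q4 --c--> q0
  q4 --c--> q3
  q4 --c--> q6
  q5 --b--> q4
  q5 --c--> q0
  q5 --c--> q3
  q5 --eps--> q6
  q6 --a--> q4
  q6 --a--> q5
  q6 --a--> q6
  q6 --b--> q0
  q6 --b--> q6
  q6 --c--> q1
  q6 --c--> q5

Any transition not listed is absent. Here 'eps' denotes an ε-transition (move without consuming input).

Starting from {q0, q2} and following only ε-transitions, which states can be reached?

{q0, q2, q3}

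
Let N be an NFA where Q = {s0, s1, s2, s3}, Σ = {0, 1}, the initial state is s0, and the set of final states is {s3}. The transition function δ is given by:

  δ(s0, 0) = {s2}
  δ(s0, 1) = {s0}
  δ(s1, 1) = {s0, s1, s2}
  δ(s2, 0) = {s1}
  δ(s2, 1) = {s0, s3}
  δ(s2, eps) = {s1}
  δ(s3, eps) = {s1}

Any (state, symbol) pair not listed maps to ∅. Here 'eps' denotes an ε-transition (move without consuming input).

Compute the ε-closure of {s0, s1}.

{s0, s1}

Begin with {s0, s1}.
No ε-moves leave this set, so the closure equals the set itself.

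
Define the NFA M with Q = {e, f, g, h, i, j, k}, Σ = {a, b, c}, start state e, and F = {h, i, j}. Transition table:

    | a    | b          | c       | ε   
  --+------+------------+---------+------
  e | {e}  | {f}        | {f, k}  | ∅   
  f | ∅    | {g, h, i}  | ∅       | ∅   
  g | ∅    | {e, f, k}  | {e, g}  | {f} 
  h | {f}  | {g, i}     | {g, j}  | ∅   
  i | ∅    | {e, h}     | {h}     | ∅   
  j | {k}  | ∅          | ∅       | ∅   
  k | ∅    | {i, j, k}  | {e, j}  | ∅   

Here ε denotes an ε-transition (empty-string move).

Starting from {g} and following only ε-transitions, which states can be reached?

Begin with {g}.
ε-move g → f; add f.

{f, g}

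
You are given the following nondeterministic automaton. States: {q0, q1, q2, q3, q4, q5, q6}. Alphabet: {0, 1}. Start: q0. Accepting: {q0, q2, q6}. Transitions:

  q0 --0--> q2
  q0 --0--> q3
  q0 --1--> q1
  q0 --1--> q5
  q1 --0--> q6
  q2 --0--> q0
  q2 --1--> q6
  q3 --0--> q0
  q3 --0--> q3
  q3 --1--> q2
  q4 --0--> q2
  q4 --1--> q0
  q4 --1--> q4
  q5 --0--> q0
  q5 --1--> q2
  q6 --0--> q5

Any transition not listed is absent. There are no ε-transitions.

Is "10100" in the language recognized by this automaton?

Yes

Start in {q0}.
Read '1': {q0} → {q1, q5}.
Read '0': {q1, q5} → {q0, q6}.
Read '1': {q0, q6} → {q1, q5}.
Read '0': {q1, q5} → {q0, q6}.
Read '0': {q0, q6} → {q2, q3, q5}.
The final set {q2, q3, q5} contains the accepting state q2.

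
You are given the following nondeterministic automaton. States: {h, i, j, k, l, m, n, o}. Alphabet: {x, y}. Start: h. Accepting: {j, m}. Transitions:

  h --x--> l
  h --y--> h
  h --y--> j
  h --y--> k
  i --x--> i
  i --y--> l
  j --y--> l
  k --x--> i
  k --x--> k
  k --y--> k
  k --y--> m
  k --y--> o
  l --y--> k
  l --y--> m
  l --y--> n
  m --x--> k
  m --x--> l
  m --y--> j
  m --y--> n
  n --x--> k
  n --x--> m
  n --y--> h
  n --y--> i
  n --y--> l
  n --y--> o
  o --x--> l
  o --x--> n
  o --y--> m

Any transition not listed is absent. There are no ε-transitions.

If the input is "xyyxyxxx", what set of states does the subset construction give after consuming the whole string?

{i, k, l}

Start in {h}.
Read 'x': h→{l}; now {l}.
Read 'y': l→{k, m, n}; now {k, m, n}.
Read 'y': k→{k, m, o}, m→{j, n}, n→{h, i, l, o}; now {h, i, j, k, l, m, n, o}.
Read 'x': h→{l}, i→{i}, j→∅, k→{i, k}, l→∅, m→{k, l}, n→{k, m}, o→{l, n}; now {i, k, l, m, n}.
Read 'y': i→{l}, k→{k, m, o}, l→{k, m, n}, m→{j, n}, n→{h, i, l, o}; now {h, i, j, k, l, m, n, o}.
Read 'x': h→{l}, i→{i}, j→∅, k→{i, k}, l→∅, m→{k, l}, n→{k, m}, o→{l, n}; now {i, k, l, m, n}.
Read 'x': i→{i}, k→{i, k}, l→∅, m→{k, l}, n→{k, m}; now {i, k, l, m}.
Read 'x': i→{i}, k→{i, k}, l→∅, m→{k, l}; now {i, k, l}.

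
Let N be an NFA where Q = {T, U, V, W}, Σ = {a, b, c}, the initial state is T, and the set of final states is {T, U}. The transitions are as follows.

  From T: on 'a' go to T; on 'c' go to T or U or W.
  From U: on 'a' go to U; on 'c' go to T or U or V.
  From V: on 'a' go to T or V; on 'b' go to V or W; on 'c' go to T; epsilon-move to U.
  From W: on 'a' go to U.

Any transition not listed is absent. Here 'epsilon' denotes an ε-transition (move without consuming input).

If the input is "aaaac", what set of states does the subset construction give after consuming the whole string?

Start in {T}.
Read 'a': {T} → {T}.
Read 'a': {T} → {T}.
Read 'a': {T} → {T}.
Read 'a': {T} → {T}.
Read 'c': {T} → {T, U, W}.

{T, U, W}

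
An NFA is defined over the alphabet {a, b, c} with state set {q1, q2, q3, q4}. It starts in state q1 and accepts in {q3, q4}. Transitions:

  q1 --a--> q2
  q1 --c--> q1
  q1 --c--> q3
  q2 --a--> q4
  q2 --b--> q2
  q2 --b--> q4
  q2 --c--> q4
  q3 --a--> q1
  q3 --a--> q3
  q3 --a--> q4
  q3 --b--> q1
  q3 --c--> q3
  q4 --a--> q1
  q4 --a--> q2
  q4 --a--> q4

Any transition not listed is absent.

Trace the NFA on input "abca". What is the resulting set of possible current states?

{q1, q2, q4}

Start in {q1}.
Read 'a': {q1} → {q2}.
Read 'b': {q2} → {q2, q4}.
Read 'c': {q2, q4} → {q4}.
Read 'a': {q4} → {q1, q2, q4}.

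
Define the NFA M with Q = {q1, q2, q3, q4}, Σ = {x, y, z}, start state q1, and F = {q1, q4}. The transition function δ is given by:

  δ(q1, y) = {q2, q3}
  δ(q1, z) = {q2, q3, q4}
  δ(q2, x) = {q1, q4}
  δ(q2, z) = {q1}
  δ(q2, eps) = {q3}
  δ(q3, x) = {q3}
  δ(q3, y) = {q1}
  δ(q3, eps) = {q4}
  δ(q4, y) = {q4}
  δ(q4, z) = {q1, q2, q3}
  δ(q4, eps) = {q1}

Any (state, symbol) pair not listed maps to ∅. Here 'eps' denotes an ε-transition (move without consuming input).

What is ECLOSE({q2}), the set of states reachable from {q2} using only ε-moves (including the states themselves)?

{q1, q2, q3, q4}

Begin with {q2}.
ε-move q2 → q3; add q3.
ε-move q3 → q4; add q4.
ε-move q4 → q1; add q1.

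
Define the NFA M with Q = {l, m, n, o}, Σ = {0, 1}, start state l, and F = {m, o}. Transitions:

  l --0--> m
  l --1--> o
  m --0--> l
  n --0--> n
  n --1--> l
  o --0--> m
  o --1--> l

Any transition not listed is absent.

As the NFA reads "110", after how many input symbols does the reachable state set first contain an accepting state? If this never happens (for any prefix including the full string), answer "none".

1

Start in {l}.
Read '1': {l} → {o}.
None of the earlier sets intersect F, but {o} does.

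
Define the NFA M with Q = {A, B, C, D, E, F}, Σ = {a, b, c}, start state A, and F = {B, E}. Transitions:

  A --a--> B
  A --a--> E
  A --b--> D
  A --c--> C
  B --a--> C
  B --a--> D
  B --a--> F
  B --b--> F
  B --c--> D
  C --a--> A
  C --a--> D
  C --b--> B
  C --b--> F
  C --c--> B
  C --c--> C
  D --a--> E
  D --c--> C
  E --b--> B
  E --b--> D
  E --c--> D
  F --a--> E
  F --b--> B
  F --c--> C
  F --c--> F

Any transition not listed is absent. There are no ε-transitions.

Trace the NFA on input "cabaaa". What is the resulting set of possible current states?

∅

Start in {A}.
Read 'c': A→{C}; now {C}.
Read 'a': C→{A, D}; now {A, D}.
Read 'b': A→{D}, D→∅; now {D}.
Read 'a': D→{E}; now {E}.
Read 'a': E→∅; now ∅.
The set is empty and remains empty for the remaining 1 symbol.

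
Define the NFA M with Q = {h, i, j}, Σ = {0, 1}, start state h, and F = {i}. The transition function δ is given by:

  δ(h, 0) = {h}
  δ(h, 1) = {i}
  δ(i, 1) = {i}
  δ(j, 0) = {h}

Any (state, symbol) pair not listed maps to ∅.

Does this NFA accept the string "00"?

Start in {h}.
Read '0': h→{h}; now {h}.
Read '0': h→{h}; now {h}.
The final set {h} contains no accepting state.

No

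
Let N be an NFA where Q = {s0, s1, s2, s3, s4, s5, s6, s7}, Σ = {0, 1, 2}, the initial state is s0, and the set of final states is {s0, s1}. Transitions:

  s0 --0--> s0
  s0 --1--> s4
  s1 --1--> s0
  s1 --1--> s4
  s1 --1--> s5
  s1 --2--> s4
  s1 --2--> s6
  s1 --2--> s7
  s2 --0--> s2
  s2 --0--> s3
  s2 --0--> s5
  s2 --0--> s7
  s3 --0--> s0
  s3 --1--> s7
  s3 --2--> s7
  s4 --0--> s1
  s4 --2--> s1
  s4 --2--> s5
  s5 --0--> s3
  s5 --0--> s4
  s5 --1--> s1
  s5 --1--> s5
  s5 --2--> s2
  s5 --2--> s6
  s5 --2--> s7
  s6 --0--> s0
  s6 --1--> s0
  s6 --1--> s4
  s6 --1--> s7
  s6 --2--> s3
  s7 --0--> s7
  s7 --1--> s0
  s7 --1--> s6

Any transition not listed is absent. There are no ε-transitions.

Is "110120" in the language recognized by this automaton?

No

Start in {s0}.
Read '1': s0→{s4}; now {s4}.
Read '1': s4→∅; now ∅.
The set is empty and remains empty for the remaining 4 symbols.
The final set ∅ contains no accepting state.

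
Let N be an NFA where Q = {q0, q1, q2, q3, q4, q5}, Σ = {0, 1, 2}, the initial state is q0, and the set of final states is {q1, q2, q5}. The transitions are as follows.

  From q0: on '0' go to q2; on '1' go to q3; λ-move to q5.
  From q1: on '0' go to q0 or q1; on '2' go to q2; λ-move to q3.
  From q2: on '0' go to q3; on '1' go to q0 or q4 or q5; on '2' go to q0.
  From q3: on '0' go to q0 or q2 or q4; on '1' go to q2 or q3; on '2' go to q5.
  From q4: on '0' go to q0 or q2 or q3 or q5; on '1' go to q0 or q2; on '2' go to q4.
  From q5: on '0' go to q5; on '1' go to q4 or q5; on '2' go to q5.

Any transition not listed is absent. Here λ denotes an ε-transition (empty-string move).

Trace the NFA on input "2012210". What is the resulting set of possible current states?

Start: ε-closure({q0}) = {q0, q5}.
Read '2': q0→∅, q5→{q5}; now {q5}.
Read '0': q5→{q5}; now {q5}.
Read '1': q5→{q4, q5}; now {q4, q5}.
Read '2': q4→{q4}, q5→{q5}; now {q4, q5}.
Read '2': q4→{q4}, q5→{q5}; now {q4, q5}.
Read '1': q4→{q0, q2}, q5→{q4, q5}; now {q0, q2, q4, q5}.
Read '0': q0→{q2}, q2→{q3}, q4→{q0, q2, q3, q5}, q5→{q5}; now {q0, q2, q3, q5}.

{q0, q2, q3, q5}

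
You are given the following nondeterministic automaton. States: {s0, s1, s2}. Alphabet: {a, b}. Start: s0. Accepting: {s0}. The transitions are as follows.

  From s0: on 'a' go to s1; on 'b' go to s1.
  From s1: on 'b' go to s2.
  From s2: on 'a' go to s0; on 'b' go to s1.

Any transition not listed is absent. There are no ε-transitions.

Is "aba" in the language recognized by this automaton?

Yes

Start in {s0}.
Read 'a': s0→{s1}; now {s1}.
Read 'b': s1→{s2}; now {s2}.
Read 'a': s2→{s0}; now {s0}.
The final set {s0} contains the accepting state s0.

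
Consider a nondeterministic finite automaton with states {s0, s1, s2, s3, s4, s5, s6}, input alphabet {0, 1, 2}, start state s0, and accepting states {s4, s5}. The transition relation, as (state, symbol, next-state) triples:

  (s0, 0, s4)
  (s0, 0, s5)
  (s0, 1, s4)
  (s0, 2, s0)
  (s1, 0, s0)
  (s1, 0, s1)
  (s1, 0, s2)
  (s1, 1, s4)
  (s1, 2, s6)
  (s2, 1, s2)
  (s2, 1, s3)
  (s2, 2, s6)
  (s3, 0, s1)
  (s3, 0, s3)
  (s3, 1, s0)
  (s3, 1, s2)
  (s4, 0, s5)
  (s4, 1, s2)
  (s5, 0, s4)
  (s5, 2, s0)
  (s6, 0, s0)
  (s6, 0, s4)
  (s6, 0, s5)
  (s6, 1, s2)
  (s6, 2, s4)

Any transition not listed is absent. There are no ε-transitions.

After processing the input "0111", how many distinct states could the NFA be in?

3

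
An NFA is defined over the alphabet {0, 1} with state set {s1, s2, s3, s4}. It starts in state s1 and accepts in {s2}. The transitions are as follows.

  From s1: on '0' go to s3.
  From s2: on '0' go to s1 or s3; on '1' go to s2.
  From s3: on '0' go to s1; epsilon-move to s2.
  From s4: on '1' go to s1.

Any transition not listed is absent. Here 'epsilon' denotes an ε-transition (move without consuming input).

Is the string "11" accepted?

No

Start in {s1}.
Read '1': s1→∅; now ∅.
The set is empty and remains empty for the remaining 1 symbol.
The final set ∅ contains no accepting state.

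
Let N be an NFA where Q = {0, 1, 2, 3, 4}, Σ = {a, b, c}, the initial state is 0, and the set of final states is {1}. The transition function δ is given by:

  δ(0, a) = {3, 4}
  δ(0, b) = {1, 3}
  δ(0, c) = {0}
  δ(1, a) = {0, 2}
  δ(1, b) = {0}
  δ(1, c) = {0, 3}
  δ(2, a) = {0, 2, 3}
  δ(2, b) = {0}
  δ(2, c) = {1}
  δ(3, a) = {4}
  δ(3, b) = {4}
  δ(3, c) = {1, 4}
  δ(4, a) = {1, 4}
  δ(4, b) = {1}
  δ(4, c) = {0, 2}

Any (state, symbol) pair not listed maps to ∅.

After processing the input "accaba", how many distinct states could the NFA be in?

5

Start in {0}.
Read 'a': 0→{3, 4}; now {3, 4}.
Read 'c': 3→{1, 4}, 4→{0, 2}; now {0, 1, 2, 4}.
Read 'c': 0→{0}, 1→{0, 3}, 2→{1}, 4→{0, 2}; now {0, 1, 2, 3}.
Read 'a': 0→{3, 4}, 1→{0, 2}, 2→{0, 2, 3}, 3→{4}; now {0, 2, 3, 4}.
Read 'b': 0→{1, 3}, 2→{0}, 3→{4}, 4→{1}; now {0, 1, 3, 4}.
Read 'a': 0→{3, 4}, 1→{0, 2}, 3→{4}, 4→{1, 4}; now {0, 1, 2, 3, 4}.
That set has 5 states.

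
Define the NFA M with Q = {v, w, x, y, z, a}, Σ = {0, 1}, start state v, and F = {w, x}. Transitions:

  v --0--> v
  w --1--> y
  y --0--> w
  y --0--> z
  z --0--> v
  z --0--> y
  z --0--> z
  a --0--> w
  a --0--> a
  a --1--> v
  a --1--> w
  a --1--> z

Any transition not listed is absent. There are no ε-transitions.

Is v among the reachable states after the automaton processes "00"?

Start in {v}.
Read '0': v→{v}; now {v}.
Read '0': v→{v}; now {v}.
State v is in {v}.

Yes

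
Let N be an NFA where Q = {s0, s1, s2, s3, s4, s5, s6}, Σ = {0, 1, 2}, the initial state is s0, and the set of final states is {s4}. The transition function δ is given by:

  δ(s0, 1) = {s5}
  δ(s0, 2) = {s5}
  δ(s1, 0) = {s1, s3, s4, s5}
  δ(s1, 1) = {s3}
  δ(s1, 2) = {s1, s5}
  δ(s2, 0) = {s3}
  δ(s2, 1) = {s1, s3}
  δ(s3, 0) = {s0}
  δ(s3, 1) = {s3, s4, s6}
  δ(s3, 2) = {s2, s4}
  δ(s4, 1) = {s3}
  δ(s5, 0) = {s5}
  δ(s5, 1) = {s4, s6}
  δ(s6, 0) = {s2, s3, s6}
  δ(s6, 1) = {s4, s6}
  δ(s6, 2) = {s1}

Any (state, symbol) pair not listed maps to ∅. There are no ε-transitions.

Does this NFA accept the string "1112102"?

Start in {s0}.
Read '1': {s0} → {s5}.
Read '1': {s5} → {s4, s6}.
Read '1': {s4, s6} → {s3, s4, s6}.
Read '2': {s3, s4, s6} → {s1, s2, s4}.
Read '1': {s1, s2, s4} → {s1, s3}.
Read '0': {s1, s3} → {s0, s1, s3, s4, s5}.
Read '2': {s0, s1, s3, s4, s5} → {s1, s2, s4, s5}.
The final set {s1, s2, s4, s5} contains the accepting state s4.

Yes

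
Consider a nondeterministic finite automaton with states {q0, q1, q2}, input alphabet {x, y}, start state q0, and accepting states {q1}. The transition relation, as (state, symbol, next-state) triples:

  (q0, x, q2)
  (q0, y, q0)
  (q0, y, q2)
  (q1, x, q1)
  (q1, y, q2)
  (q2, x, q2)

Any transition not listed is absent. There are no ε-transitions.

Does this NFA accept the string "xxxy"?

No

Start in {q0}.
Read 'x': {q0} → {q2}.
Read 'x': {q2} → {q2}.
Read 'x': {q2} → {q2}.
Read 'y': {q2} → ∅.
The final set ∅ contains no accepting state.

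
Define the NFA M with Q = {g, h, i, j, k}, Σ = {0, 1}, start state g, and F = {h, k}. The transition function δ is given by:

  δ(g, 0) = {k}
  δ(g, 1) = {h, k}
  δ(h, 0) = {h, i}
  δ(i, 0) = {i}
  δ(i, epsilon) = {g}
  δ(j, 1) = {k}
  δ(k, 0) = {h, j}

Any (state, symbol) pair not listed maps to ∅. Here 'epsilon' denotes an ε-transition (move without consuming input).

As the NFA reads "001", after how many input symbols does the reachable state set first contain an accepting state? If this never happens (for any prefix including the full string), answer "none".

Start in {g}.
Read '0': g→{k}; now {k}.
None of the earlier sets intersect F, but {k} does.

1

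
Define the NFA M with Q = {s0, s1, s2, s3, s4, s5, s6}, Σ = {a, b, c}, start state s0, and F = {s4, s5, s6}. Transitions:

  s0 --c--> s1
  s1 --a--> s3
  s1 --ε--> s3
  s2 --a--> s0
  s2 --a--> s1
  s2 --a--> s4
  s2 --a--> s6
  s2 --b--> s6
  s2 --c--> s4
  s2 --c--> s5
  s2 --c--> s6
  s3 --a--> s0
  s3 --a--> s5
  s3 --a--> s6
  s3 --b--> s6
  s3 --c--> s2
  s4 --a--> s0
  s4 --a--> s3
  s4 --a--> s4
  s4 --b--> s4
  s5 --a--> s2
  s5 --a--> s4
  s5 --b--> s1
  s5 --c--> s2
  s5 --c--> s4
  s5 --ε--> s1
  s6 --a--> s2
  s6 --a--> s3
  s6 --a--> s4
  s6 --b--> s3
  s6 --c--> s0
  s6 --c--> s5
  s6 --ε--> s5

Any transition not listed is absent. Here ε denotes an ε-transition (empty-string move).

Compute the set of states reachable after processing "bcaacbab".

∅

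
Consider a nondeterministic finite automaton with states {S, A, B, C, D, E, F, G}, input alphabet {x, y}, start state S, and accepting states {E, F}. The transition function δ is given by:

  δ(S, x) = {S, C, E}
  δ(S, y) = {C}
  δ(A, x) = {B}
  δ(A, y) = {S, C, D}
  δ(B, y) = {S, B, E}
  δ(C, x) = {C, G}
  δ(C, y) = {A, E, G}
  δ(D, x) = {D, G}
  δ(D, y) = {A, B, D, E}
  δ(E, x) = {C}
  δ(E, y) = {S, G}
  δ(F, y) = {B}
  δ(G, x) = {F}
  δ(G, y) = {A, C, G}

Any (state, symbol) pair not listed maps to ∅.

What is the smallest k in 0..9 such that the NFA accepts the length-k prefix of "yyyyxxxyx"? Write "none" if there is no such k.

2

Start in {S}.
Read 'y': {S} → {C}.
Read 'y': {C} → {A, E, G}.
None of the earlier sets intersect F, but {A, E, G} does.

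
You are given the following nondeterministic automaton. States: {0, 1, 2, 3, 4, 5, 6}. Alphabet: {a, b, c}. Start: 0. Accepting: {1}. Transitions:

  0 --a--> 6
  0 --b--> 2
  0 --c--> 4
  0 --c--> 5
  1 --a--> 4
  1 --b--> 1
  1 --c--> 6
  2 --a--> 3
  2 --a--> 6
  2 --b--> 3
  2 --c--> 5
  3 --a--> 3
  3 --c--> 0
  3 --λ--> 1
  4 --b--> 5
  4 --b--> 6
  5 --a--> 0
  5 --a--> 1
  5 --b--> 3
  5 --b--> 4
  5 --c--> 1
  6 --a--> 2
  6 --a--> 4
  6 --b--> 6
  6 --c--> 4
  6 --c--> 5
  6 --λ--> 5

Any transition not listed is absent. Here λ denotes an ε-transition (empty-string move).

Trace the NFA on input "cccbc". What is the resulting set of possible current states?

{0, 1, 4, 5, 6}

Start in {0}.
Read 'c': 0→{4, 5}; now {4, 5}.
Read 'c': 4→∅, 5→{1}; now {1}.
Read 'c': 1→{6}; union {6}; ε-closure = {5, 6}.
Read 'b': 5→{3, 4}, 6→{6}; union {3, 4, 6}; ε-closure = {1, 3, 4, 5, 6}.
Read 'c': 1→{6}, 3→{0}, 4→∅, 5→{1}, 6→{4, 5}; now {0, 1, 4, 5, 6}.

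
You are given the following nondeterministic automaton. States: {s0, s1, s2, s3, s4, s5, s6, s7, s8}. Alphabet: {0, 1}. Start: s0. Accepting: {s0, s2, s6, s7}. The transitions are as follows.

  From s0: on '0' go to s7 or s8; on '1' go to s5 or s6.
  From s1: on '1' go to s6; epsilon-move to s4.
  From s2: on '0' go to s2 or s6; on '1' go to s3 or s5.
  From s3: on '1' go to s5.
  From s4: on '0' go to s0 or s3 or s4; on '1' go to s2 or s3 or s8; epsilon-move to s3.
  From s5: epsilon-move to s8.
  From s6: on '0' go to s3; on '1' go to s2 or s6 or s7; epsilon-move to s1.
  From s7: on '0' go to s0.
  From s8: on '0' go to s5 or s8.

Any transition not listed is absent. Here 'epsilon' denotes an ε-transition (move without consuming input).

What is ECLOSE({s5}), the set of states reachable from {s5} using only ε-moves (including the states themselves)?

Begin with {s5}.
ε-move s5 → s8; add s8.

{s5, s8}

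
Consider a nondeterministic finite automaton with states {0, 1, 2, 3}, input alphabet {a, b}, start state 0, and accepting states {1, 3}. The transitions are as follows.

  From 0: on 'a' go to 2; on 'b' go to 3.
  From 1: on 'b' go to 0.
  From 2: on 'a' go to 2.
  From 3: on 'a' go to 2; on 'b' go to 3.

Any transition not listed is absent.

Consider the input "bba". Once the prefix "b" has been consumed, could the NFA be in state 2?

No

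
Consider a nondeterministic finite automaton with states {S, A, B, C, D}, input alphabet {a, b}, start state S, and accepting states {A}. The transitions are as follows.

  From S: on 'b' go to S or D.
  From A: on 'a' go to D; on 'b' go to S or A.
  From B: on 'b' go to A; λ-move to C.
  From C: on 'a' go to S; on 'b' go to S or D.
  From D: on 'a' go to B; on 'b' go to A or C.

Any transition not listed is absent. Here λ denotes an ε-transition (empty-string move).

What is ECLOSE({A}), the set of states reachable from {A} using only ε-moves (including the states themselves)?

Begin with {A}.
No ε-moves leave this set, so the closure equals the set itself.

{A}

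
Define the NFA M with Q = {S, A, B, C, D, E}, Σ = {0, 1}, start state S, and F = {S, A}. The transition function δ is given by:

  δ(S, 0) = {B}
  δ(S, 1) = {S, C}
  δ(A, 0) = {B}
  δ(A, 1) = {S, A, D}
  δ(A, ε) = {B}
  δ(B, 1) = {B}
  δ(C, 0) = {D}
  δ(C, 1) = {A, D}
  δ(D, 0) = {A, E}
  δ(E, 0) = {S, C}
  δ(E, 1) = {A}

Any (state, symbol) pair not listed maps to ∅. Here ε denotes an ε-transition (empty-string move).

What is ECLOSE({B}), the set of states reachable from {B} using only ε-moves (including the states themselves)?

{B}

Begin with {B}.
No ε-moves leave this set, so the closure equals the set itself.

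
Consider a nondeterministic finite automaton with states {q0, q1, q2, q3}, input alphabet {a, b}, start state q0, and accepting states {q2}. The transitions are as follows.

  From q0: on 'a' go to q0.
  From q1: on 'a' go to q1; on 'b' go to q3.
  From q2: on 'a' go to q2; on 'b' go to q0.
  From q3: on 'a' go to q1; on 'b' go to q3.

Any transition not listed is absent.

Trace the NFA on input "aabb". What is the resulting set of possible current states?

∅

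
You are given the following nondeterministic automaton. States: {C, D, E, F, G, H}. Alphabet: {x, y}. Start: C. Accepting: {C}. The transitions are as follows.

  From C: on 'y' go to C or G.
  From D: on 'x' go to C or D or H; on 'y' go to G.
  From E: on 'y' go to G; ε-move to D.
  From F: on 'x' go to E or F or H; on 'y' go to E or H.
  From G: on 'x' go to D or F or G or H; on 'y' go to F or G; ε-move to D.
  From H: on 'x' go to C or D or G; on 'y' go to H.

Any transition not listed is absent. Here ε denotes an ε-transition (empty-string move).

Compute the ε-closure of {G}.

Begin with {G}.
ε-move G → D; add D.

{D, G}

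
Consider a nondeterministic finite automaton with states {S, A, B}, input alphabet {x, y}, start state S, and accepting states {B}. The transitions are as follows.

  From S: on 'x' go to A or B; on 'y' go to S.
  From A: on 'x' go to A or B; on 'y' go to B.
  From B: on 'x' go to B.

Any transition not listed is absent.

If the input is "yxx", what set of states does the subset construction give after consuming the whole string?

{A, B}

Start in {S}.
Read 'y': {S} → {S}.
Read 'x': {S} → {A, B}.
Read 'x': {A, B} → {A, B}.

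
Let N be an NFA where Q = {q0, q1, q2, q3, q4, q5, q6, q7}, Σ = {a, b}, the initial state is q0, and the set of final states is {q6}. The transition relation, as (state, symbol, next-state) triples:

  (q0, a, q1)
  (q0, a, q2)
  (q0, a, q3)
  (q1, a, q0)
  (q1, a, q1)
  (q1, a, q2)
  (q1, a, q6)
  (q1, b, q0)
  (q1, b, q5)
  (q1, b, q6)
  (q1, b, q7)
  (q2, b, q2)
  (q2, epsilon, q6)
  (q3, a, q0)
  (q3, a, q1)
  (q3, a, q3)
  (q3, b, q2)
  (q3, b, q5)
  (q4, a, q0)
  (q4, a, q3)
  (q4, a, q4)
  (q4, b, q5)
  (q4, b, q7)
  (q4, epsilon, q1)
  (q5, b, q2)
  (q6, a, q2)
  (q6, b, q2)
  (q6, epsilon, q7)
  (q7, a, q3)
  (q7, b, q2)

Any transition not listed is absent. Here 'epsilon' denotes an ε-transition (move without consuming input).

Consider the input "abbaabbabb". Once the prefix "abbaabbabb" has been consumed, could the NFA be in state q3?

No

Start in {q0}.
Read 'a': q0→{q1, q2, q3}; union {q1, q2, q3}; ε-closure = {q1, q2, q3, q6, q7}.
Read 'b': q1→{q0, q5, q6, q7}, q2→{q2}, q3→{q2, q5}, q6→{q2}, q7→{q2}; now {q0, q2, q5, q6, q7}.
Read 'b': q0→∅, q2→{q2}, q5→{q2}, q6→{q2}, q7→{q2}; union {q2}; ε-closure = {q2, q6, q7}.
Read 'a': q2→∅, q6→{q2}, q7→{q3}; union {q2, q3}; ε-closure = {q2, q3, q6, q7}.
Read 'a': q2→∅, q3→{q0, q1, q3}, q6→{q2}, q7→{q3}; union {q0, q1, q2, q3}; ε-closure = {q0, q1, q2, q3, q6, q7}.
Read 'b': q0→∅, q1→{q0, q5, q6, q7}, q2→{q2}, q3→{q2, q5}, q6→{q2}, q7→{q2}; now {q0, q2, q5, q6, q7}.
Read 'b': q0→∅, q2→{q2}, q5→{q2}, q6→{q2}, q7→{q2}; union {q2}; ε-closure = {q2, q6, q7}.
Read 'a': q2→∅, q6→{q2}, q7→{q3}; union {q2, q3}; ε-closure = {q2, q3, q6, q7}.
Read 'b': q2→{q2}, q3→{q2, q5}, q6→{q2}, q7→{q2}; union {q2, q5}; ε-closure = {q2, q5, q6, q7}.
Read 'b': q2→{q2}, q5→{q2}, q6→{q2}, q7→{q2}; union {q2}; ε-closure = {q2, q6, q7}.
State q3 is not in {q2, q6, q7}.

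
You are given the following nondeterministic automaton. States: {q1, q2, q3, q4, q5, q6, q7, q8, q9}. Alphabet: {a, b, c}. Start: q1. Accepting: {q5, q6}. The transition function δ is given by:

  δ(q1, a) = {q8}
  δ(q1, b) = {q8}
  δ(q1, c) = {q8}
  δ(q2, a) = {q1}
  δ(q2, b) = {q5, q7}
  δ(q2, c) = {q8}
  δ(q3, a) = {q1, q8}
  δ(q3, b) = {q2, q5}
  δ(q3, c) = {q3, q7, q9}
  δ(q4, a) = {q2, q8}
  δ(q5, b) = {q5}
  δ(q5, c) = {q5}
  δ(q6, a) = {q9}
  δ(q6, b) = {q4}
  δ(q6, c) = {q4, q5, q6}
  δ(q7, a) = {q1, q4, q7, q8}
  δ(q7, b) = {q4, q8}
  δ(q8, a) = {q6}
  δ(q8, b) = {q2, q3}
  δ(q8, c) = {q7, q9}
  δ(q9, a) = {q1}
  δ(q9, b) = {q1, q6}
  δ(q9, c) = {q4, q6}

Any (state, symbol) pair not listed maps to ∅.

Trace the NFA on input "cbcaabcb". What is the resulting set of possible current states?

Start in {q1}.
Read 'c': {q1} → {q8}.
Read 'b': {q8} → {q2, q3}.
Read 'c': {q2, q3} → {q3, q7, q8, q9}.
Read 'a': {q3, q7, q8, q9} → {q1, q4, q6, q7, q8}.
Read 'a': {q1, q4, q6, q7, q8} → {q1, q2, q4, q6, q7, q8, q9}.
Read 'b': {q1, q2, q4, q6, q7, q8, q9} → {q1, q2, q3, q4, q5, q6, q7, q8}.
Read 'c': {q1, q2, q3, q4, q5, q6, q7, q8} → {q3, q4, q5, q6, q7, q8, q9}.
Read 'b': {q3, q4, q5, q6, q7, q8, q9} → {q1, q2, q3, q4, q5, q6, q8}.

{q1, q2, q3, q4, q5, q6, q8}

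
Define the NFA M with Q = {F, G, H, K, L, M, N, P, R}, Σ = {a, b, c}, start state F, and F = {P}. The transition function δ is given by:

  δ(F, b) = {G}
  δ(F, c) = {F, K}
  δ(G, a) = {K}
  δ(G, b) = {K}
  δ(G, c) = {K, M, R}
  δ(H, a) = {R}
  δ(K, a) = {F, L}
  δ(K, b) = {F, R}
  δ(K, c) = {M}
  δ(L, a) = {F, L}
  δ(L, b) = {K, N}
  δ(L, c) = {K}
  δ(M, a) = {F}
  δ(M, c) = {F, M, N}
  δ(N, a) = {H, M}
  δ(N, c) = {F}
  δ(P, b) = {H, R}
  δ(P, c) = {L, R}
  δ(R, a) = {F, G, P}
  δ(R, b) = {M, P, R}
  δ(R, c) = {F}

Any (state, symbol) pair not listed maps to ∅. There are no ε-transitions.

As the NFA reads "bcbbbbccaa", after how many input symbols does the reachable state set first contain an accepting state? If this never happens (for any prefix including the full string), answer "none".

Start in {F}.
Read 'b': F→{G}; now {G}.
Read 'c': G→{K, M, R}; now {K, M, R}.
Read 'b': K→{F, R}, M→∅, R→{M, P, R}; now {F, M, P, R}.
None of the earlier sets intersect F, but {F, M, P, R} does.

3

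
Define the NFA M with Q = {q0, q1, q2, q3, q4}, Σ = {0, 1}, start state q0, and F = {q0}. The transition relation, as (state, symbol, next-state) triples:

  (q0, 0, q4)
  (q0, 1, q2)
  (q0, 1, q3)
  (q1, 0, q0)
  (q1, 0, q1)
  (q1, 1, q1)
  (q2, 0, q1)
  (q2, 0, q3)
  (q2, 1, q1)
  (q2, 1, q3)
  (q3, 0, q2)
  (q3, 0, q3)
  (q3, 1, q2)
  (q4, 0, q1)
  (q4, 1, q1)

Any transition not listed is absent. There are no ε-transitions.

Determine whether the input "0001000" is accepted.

Yes

Start in {q0}.
Read '0': {q0} → {q4}.
Read '0': {q4} → {q1}.
Read '0': {q1} → {q0, q1}.
Read '1': {q0, q1} → {q1, q2, q3}.
Read '0': {q1, q2, q3} → {q0, q1, q2, q3}.
Read '0': {q0, q1, q2, q3} → {q0, q1, q2, q3, q4}.
Read '0': {q0, q1, q2, q3, q4} → {q0, q1, q2, q3, q4}.
The final set {q0, q1, q2, q3, q4} contains the accepting state q0.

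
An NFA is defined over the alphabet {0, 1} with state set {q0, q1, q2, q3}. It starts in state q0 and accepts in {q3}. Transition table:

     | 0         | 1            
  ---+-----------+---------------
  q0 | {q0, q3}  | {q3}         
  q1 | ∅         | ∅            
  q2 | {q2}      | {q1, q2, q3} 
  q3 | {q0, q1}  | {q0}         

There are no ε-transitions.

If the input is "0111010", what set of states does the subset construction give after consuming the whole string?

{q0, q1, q3}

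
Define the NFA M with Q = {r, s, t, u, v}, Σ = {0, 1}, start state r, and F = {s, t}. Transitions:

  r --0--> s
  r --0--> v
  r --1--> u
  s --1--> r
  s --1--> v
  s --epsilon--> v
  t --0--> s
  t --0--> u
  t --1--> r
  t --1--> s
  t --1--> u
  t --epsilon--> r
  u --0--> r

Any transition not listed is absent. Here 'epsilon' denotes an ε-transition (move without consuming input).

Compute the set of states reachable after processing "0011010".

Start in {r}.
Read '0': {r} → {s, v}.
Read '0': {s, v} → ∅.
The set is empty and remains empty for the remaining 5 symbols.

∅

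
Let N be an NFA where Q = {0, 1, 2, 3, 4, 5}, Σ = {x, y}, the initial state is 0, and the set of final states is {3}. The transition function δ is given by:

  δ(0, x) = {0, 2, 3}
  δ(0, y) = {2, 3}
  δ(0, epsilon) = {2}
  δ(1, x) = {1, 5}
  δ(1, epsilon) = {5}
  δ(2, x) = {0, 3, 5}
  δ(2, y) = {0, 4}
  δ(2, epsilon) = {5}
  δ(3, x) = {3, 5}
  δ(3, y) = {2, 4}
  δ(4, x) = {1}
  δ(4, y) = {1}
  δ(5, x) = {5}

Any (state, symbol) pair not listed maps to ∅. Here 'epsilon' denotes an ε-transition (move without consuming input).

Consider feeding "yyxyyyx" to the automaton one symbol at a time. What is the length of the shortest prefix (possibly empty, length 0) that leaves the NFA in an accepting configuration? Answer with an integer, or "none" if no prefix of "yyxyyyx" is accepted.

1

Start: ε-closure({0}) = {0, 2, 5}.
Read 'y': {0, 2, 5} → {0, 2, 3, 4, 5}.
None of the earlier sets intersect F, but {0, 2, 3, 4, 5} does.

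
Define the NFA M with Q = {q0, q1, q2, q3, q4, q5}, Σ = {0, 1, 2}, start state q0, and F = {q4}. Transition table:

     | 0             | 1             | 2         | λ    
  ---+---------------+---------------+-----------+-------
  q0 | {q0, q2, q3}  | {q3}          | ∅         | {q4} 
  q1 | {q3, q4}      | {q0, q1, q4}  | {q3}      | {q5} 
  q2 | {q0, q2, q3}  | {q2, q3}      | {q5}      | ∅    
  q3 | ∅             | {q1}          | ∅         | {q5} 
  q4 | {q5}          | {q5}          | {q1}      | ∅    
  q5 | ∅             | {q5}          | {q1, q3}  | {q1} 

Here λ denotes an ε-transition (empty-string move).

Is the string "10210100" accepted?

Start: ε-closure({q0}) = {q0, q4}.
Read '1': {q0, q4} → {q1, q3, q5}.
Read '0': {q1, q3, q5} → {q1, q3, q4, q5}.
Read '2': {q1, q3, q4, q5} → {q1, q3, q5}.
Read '1': {q1, q3, q5} → {q0, q1, q4, q5}.
Read '0': {q0, q1, q4, q5} → {q0, q1, q2, q3, q4, q5}.
Read '1': {q0, q1, q2, q3, q4, q5} → {q0, q1, q2, q3, q4, q5}.
Read '0': {q0, q1, q2, q3, q4, q5} → {q0, q1, q2, q3, q4, q5}.
Read '0': {q0, q1, q2, q3, q4, q5} → {q0, q1, q2, q3, q4, q5}.
The final set {q0, q1, q2, q3, q4, q5} contains the accepting state q4.

Yes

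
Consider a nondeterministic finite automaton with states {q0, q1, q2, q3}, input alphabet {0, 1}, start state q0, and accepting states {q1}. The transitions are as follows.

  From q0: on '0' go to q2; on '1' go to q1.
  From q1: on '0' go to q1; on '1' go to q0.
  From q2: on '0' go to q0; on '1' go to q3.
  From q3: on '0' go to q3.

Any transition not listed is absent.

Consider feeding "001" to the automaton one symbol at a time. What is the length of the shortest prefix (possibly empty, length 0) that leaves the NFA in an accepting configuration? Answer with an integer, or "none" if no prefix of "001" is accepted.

3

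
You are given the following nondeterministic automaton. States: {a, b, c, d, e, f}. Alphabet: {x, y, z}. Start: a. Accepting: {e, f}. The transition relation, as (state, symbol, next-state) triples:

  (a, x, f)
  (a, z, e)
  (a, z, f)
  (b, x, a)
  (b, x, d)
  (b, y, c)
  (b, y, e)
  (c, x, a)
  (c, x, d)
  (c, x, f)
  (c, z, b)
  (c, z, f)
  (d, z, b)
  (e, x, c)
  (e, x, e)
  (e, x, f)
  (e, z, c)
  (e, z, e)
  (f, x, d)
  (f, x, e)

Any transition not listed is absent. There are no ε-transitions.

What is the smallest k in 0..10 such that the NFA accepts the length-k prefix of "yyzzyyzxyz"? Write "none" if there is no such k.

Start in {a}.
Read 'y': {a} → ∅.
The set is empty and remains empty for the remaining 9 symbols.
No reachable set along the way intersects F.

none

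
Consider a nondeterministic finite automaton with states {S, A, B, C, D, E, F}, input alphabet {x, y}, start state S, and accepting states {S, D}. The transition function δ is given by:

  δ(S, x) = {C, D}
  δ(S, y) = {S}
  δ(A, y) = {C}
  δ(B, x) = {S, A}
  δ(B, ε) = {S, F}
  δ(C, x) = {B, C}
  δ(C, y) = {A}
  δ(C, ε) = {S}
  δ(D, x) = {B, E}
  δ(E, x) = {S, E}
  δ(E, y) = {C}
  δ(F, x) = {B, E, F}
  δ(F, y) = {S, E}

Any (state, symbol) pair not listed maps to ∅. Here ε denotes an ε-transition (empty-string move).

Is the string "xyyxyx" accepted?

Start in {S}.
Read 'x': S→{C, D}; union {C, D}; ε-closure = {S, C, D}.
Read 'y': S→{S}, C→{A}, D→∅; now {S, A}.
Read 'y': S→{S}, A→{C}; now {S, C}.
Read 'x': S→{C, D}, C→{B, C}; union {B, C, D}; ε-closure = {S, B, C, D, F}.
Read 'y': S→{S}, B→∅, C→{A}, D→∅, F→{S, E}; now {S, A, E}.
Read 'x': S→{C, D}, A→∅, E→{S, E}; now {S, C, D, E}.
The final set {S, C, D, E} contains the accepting states S, D.

Yes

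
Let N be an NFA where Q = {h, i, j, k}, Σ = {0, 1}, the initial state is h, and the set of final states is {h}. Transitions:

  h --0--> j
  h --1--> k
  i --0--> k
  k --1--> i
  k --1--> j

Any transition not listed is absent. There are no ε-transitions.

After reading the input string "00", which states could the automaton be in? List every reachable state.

Start in {h}.
Read '0': h→{j}; now {j}.
Read '0': j→∅; now ∅.

∅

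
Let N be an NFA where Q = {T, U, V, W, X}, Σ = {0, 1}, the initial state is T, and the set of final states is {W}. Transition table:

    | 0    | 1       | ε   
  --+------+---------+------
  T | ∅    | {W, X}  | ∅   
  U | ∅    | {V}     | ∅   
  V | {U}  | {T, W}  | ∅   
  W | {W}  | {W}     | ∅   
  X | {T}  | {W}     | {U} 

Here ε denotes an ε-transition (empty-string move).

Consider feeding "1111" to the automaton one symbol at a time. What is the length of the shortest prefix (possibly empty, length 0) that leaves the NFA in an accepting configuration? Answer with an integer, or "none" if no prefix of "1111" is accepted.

Start in {T}.
Read '1': T→{W, X}; union {W, X}; ε-closure = {U, W, X}.
None of the earlier sets intersect F, but {U, W, X} does.

1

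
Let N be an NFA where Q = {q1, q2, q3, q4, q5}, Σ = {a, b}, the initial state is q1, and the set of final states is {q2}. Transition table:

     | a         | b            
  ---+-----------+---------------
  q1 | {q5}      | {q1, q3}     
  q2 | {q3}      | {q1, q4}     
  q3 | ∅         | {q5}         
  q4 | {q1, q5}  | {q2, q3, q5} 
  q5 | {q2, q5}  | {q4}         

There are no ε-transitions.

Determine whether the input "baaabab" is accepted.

No

Start in {q1}.
Read 'b': {q1} → {q1, q3}.
Read 'a': {q1, q3} → {q5}.
Read 'a': {q5} → {q2, q5}.
Read 'a': {q2, q5} → {q2, q3, q5}.
Read 'b': {q2, q3, q5} → {q1, q4, q5}.
Read 'a': {q1, q4, q5} → {q1, q2, q5}.
Read 'b': {q1, q2, q5} → {q1, q3, q4}.
The final set {q1, q3, q4} contains no accepting state.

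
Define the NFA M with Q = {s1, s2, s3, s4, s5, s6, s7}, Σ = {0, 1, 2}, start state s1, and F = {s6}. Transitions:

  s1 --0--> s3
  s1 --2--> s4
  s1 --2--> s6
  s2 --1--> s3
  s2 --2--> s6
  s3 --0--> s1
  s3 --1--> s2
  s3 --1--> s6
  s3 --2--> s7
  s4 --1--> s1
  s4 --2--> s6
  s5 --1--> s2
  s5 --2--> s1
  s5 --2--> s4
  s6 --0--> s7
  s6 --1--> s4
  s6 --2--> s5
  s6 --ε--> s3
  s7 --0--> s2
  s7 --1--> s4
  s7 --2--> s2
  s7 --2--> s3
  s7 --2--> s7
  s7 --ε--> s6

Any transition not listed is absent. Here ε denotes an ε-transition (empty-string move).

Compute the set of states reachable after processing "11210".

∅

Start in {s1}.
Read '1': s1→∅; now ∅.
The set is empty and remains empty for the remaining 4 symbols.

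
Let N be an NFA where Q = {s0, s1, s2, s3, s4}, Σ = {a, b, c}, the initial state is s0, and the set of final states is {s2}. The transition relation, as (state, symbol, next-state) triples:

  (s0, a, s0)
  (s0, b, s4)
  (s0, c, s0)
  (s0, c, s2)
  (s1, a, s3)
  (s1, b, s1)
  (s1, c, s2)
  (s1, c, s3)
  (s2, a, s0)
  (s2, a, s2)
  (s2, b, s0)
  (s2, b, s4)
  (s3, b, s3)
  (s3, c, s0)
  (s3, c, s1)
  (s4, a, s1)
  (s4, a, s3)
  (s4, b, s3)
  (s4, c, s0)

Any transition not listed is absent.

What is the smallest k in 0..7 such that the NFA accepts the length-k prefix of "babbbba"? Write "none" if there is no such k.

none

Start in {s0}.
Read 'b': {s0} → {s4}.
Read 'a': {s4} → {s1, s3}.
Read 'b': {s1, s3} → {s1, s3}.
Read 'b': {s1, s3} → {s1, s3}.
Read 'b': {s1, s3} → {s1, s3}.
Read 'b': {s1, s3} → {s1, s3}.
Read 'a': {s1, s3} → {s3}.
No reachable set along the way intersects F.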